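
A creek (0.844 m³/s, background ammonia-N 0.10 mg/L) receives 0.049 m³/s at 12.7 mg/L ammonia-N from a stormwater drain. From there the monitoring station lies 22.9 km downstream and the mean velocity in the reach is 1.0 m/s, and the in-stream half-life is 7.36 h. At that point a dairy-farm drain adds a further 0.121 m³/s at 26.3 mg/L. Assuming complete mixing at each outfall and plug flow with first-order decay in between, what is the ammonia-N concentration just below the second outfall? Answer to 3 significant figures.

3.52 mg/L

After mixing, C = (0.8440·0.1000 + 0.04900·12.70) / 0.8930 = 0.7067/0.8930 = 0.7914 mg/L; combined flow 0.8930 m³/s.
Travel time t = 22.9·1000 / 1.0 = 22900 s = 6.361 h.
Half-life 7.36 h → k = ln 2 / 7.36 = 0.09418 h⁻¹ = 2.260 d⁻¹.
Applying C = C₀e^(−kt): 0.7914 × 0.5493 = 0.4347 mg/L.
At the second outfall, C = (0.8930·0.4347 + 0.1210·26.30) / (0.8930 + 0.1210) = 3.521 mg/L.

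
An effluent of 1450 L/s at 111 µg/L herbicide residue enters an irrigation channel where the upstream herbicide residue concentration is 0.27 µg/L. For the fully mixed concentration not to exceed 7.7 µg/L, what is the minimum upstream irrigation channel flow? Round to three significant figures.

Set C_mix = 7.7: (Q·0.2700 + 1450·111.0) / (Q + 1450) = 7.7
→ Q = 1450·(111.0 − 7.7)/(7.7 − 0.2700) = 20160 L/s.

20200 L/s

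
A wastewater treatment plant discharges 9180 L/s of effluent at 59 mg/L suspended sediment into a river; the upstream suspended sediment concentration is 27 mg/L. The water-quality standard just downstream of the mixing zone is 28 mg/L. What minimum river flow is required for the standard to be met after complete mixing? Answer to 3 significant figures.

Set C_mix = 28: (Q·27.00 + 9180·59.00) / (Q + 9180) = 28
→ Q = 9180·(59.00 − 28)/(28 − 27.00) = 284600 L/s.

285000 L/s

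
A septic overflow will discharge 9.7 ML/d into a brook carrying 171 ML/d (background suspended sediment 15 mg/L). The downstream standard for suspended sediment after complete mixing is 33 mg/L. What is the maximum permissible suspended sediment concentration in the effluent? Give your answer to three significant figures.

350 mg/L

At the limit, (Qr·Cr + Qe·Cₑ)/(Qr + Qe) = 33:
Cₑ = (180.7·33 − 171.0·15.00) / 9.700 = 350.3 mg/L.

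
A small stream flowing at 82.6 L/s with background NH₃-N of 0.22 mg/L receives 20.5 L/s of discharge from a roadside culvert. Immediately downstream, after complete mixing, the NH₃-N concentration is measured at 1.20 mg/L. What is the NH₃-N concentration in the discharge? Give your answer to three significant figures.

5.15 mg/L

Mass balance: 82.60·0.2200 + 20.50·Cₑ = 103.1·1.200
→ Cₑ = (103.1·1.200 − 82.60·0.2200) / 20.50 = 5.149 mg/L.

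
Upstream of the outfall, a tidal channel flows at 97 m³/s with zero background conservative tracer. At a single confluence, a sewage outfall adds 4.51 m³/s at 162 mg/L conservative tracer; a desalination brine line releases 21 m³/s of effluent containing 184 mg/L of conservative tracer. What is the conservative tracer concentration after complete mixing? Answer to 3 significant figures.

37.5 mg/L

After mixing, C = (97.00·0 + 4.510·162.0 + 21.00·184.0) / 122.5 = 4595/122.5 = 37.50 mg/L.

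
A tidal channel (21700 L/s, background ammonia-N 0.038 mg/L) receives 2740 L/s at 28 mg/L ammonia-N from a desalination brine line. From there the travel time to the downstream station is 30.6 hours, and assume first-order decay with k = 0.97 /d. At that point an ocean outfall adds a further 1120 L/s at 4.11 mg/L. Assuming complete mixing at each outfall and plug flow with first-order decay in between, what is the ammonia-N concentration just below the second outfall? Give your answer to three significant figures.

1.06 mg/L

Mixed concentration C = ΣQC/ΣQ = (21700·0.03800 + 2740·28.00) / 24440 = 77540/24440 = 3.173 mg/L; combined flow 24440 L/s.
Decay over the reach: 3.173·exp(−kt) = 3.173·0.2903 = 0.9212 mg/L.
Second outfall: C = (24440·0.9212 + 1120·4.110)/25560 = 1.061 mg/L.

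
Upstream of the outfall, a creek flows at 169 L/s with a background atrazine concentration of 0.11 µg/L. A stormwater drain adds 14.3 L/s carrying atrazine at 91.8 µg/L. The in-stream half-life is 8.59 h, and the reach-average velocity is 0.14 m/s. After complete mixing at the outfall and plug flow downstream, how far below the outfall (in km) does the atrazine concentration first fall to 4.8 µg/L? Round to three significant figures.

Conservation of mass: C = (169.0·0.1100 + 14.30·91.80) / 183.3 = 1331/183.3 = 7.263 µg/L.
Half-life 8.59 h → k = ln 2 / 8.59 = 0.08069 h⁻¹ = 1.937 d⁻¹.
Set 7.263·exp(−k·t) = 4.8 → t = ln(7.263/4.8)/k = 18480 s = 5.133 h.
Distance = v·t = 0.14·18480 = 2587 m = 2.587 km.

2.59 km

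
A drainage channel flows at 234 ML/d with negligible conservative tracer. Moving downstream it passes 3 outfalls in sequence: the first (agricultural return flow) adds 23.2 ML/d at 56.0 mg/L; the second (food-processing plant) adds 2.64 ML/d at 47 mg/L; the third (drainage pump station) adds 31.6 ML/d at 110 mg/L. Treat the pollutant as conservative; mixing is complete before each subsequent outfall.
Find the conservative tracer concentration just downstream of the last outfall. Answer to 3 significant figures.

After outfall 1: Q = 234.0 + 23.20 = 257.2 ML/d; C = (234.0·0 + 23.20·56.00)/257.2 = 5.051 mg/L.
After outfall 2: Q = 257.2 + 2.640 = 259.8 ML/d; C = (257.2·5.051 + 2.640·47.00)/259.8 = 5.478 mg/L.
After outfall 3: Q = 259.8 + 31.60 = 291.4 ML/d; C = (259.8·5.478 + 31.60·110.0)/291.4 = 16.81 mg/L.

16.8 mg/L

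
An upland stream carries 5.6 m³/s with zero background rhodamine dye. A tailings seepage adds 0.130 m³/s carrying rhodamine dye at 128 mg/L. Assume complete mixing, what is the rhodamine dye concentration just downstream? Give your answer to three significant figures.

2.90 mg/L

Mixed concentration C = ΣQC/ΣQ = (5.600·0 + 0.1300·128.0) / 5.730 = 16.64/5.730 = 2.904 mg/L.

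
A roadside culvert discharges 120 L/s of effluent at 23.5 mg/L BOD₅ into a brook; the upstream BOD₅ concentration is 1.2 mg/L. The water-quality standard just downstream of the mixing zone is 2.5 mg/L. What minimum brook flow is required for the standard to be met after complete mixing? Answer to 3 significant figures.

1940 L/s

Set C_mix = 2.5: (Q·1.200 + 120.0·23.50) / (Q + 120.0) = 2.5
→ Q = 120.0·(23.50 − 2.5)/(2.5 − 1.200) = 1938 L/s.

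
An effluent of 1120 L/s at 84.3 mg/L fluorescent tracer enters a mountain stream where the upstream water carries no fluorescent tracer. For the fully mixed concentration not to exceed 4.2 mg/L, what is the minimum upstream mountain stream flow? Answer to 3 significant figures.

21400 L/s

Set C_mix = 4.2: (Q·0 + 1120·84.30) / (Q + 1120) = 4.2
→ Q = 1120·(84.30 − 4.2)/(4.2 − 0) = 21360 L/s.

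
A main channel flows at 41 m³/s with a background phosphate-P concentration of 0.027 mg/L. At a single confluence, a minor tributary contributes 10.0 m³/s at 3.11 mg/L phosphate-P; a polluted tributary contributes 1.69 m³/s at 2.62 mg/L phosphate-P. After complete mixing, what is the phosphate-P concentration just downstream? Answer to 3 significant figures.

0.695 mg/L

Flow-weighted average: C = (41.00·0.02700 + 10.00·3.110 + 1.690·2.620) / 52.69 = 36.63/52.69 = 0.6953 mg/L.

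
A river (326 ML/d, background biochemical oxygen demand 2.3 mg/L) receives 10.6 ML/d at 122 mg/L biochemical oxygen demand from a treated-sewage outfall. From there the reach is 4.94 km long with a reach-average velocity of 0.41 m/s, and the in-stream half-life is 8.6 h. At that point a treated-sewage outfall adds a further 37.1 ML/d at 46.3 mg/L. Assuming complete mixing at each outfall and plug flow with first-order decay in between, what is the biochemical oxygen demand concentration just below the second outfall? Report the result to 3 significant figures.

8.77 mg/L

Mass balance: C = (326.0·2.300 + 10.60·122.0) / 336.6 = 2043/336.6 = 6.070 mg/L; combined flow 336.6 ML/d.
Travel time t = 4.94·1000 / 0.41 = 12050 s = 3.347 h.
Half-life 8.6 h → k = ln 2 / 8.6 = 0.08060 h⁻¹ = 1.934 d⁻¹.
Decay over the reach: 6.070·exp(−kt) = 6.070·0.7636 = 4.634 mg/L.
Second outfall: C = (336.6·4.634 + 37.10·46.30)/373.7 = 8.771 mg/L.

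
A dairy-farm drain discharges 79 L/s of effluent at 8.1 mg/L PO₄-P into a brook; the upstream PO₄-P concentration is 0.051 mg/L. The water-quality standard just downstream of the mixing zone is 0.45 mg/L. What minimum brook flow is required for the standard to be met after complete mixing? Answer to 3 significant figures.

Set C_mix = 0.45: (Q·0.05100 + 79.00·8.100) / (Q + 79.00) = 0.45
→ Q = 79.00·(8.100 − 0.45)/(0.45 − 0.05100) = 1515 L/s.

1510 L/s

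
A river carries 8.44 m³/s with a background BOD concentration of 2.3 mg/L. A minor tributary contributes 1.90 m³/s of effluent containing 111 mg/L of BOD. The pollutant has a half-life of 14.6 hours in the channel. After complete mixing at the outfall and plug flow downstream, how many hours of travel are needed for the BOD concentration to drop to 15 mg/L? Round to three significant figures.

8.33 h

After mixing, C = (8.440·2.300 + 1.900·111.0) / 10.34 = 230.3/10.34 = 22.27 mg/L.
Half-life 14.6 h → k = ln 2 / 14.6 = 0.04748 h⁻¹ = 1.139 d⁻¹.
22.27·exp(−k·t) = 15 → t = ln(22.27/15)/k = 29980 s = 8.328 h.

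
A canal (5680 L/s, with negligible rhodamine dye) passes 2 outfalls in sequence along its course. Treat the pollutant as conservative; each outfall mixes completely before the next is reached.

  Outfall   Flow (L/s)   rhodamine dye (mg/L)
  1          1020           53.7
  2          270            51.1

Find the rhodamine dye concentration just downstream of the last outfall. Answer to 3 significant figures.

After outfall 1: Q = 5680 + 1020 = 6700 L/s; C = (5680·0 + 1020·53.70)/6700 = 8.175 mg/L.
After outfall 2: Q = 6700 + 270.0 = 6970 L/s; C = (6700·8.175 + 270.0·51.10)/6970 = 9.838 mg/L.

9.84 mg/L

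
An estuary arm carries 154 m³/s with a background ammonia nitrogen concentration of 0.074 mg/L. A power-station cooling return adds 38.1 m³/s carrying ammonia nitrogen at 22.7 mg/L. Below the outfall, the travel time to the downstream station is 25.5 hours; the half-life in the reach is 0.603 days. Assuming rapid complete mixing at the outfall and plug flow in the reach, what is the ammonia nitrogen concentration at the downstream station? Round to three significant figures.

Mass balance: C = (154.0·0.07400 + 38.10·22.70) / 192.1 = 876.3/192.1 = 4.562 mg/L.
Half-life 0.603 d → k = ln 2 / 0.603 = 1.149 d⁻¹.
Applying C = C₀e^(−kt): 4.562 × 0.2948 = 1.345 mg/L.

1.34 mg/L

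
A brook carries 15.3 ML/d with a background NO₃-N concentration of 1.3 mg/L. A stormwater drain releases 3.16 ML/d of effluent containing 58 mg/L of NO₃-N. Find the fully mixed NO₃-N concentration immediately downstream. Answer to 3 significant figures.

11.0 mg/L

Mixed concentration C = ΣQC/ΣQ = (15.30·1.300 + 3.160·58.00) / 18.46 = 203.2/18.46 = 11.01 mg/L.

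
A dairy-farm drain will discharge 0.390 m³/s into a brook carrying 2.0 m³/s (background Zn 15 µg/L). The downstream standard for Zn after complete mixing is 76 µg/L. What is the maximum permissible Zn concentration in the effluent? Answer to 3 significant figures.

At the limit, (Qr·Cr + Qe·Cₑ)/(Qr + Qe) = 76:
Cₑ = (2.390·76 − 2.000·15.00) / 0.3900 = 388.8 µg/L.

389 µg/L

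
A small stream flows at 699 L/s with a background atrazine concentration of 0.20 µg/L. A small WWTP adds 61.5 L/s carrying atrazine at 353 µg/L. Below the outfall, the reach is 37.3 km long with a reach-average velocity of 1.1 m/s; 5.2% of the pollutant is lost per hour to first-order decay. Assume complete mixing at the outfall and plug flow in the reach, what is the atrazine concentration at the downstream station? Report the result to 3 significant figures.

After mixing, C = (699.0·0.2000 + 61.50·353.0) / 760.5 = 21850/760.5 = 28.73 µg/L.
Travel time t = 37.3·1000 / 1.1 = 33910 s = 9.419 h.
5.2%/h lost → k = −ln(1 − 0.052) = 0.05340 h⁻¹.
After decay, C = 28.73 × e^(−kt) = 28.73 × 0.6047 = 17.37 µg/L.

17.4 µg/L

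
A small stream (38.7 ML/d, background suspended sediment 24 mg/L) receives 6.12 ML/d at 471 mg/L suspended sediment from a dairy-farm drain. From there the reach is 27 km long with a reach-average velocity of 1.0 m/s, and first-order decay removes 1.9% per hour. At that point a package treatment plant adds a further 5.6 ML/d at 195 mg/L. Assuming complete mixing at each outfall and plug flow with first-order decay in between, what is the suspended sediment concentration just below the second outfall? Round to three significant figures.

87.1 mg/L

Conservation of mass: C = (38.70·24.00 + 6.120·471.0) / 44.82 = 3811/44.82 = 85.04 mg/L; combined flow 44.82 ML/d.
Travel time t = 27·1000 / 1.0 = 27000 s = 7.500 h.
1.9%/h lost → k = −ln(1 − 0.019) = 0.01918 h⁻¹.
Applying C = C₀e^(−kt): 85.04 × 0.8660 = 73.64 mg/L.
At the second outfall, C = (44.82·73.64 + 5.600·195.0) / (44.82 + 5.600) = 87.12 mg/L.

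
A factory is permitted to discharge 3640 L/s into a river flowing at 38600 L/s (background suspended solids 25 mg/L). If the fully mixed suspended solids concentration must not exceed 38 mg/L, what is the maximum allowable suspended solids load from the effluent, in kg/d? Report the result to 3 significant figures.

55300 kg/d

Mass balance at the limit: 38600·25.00 + 3640·Cₑ = 42240·38 → Cₑ = 175.9 mg/L.
3640 L/s = 3.640 m³/s. Load = 3.640 m³/s × 175.9 g/m³ × 86 400 s/d = 55310 kg/d.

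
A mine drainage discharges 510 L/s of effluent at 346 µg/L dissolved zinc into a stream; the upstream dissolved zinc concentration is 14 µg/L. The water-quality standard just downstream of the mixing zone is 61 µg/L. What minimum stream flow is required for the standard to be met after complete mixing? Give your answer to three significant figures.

Set C_mix = 61: (Q·14.00 + 510.0·346.0) / (Q + 510.0) = 61
→ Q = 510.0·(346.0 − 61)/(61 − 14.00) = 3093 L/s.

3090 L/s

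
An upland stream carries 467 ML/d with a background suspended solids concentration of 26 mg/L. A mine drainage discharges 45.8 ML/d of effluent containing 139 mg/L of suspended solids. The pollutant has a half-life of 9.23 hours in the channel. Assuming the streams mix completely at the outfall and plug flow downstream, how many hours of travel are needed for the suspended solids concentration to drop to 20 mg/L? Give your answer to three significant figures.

Conservation of mass: C = (467.0·26.00 + 45.80·139.0) / 512.8 = 18510/512.8 = 36.09 mg/L.
Half-life 9.23 h → k = ln 2 / 9.23 = 0.07510 h⁻¹ = 1.802 d⁻¹.
36.09·exp(−k·t) = 20 → t = ln(36.09/20)/k = 28300 s = 7.861 h.

7.86 h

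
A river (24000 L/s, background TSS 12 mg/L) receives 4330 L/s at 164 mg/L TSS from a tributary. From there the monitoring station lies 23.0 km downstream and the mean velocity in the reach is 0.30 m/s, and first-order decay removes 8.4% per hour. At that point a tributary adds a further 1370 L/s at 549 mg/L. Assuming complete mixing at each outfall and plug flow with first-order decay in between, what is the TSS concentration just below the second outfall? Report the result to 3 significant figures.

Conservation of mass: C = (24000·12.00 + 4330·164.0) / 28330 = 998100/28330 = 35.23 mg/L; combined flow 28330 L/s.
Travel time t = 23.0·1000 / 0.30 = 76670 s = 21.30 h.
8.4%/h lost → k = −ln(1 − 0.084) = 0.08774 h⁻¹.
After decay, C = 35.23 × e^(−kt) = 35.23 × 0.1544 = 5.438 mg/L.
Second outfall: C = (28330·5.438 + 1370·549.0)/29700 = 30.51 mg/L.

30.5 mg/L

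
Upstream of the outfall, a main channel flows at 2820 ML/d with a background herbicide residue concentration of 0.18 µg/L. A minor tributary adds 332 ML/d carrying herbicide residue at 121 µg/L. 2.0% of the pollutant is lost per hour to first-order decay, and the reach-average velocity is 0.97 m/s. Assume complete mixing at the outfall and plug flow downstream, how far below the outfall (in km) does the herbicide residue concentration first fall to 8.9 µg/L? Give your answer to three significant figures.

64.2 km

Mixed concentration C = ΣQC/ΣQ = (2820·0.1800 + 332.0·121.0) / 3152 = 40680/3152 = 12.91 µg/L.
2.0%/h lost → k = −ln(1 − 0.02) = 0.02020 h⁻¹.
Set 12.91·exp(−k·t) = 8.9 → t = ln(12.91/8.9)/k = 66220 s = 18.40 h.
Distance = v·t = 0.97·66220 = 64240 m = 64.24 km.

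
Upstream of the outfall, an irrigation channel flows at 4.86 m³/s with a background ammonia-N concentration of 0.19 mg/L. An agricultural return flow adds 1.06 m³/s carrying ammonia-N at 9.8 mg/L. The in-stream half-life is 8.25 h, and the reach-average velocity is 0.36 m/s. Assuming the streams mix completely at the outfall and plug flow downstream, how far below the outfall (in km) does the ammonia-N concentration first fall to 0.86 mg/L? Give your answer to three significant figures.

Mixed concentration C = ΣQC/ΣQ = (4.860·0.1900 + 1.060·9.800) / 5.920 = 11.31/5.920 = 1.911 mg/L.
Half-life 8.25 h → k = ln 2 / 8.25 = 0.08402 h⁻¹ = 2.016 d⁻¹.
Set 1.911·exp(−k·t) = 0.86 → t = ln(1.911/0.86)/k = 34210 s = 9.502 h.
Distance = v·t = 0.36·34210 = 12310 m = 12.31 km.

12.3 km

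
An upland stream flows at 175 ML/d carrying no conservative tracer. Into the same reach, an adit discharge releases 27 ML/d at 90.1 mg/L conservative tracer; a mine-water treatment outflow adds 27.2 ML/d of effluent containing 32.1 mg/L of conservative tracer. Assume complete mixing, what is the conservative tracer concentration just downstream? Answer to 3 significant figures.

Mixed concentration C = ΣQC/ΣQ = (175.0·0 + 27.00·90.10 + 27.20·32.10) / 229.2 = 3306/229.2 = 14.42 mg/L.

14.4 mg/L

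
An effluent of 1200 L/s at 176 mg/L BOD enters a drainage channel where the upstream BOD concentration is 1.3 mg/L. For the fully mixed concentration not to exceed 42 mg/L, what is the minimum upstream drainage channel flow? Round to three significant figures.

3950 L/s

Set C_mix = 42: (Q·1.300 + 1200·176.0) / (Q + 1200) = 42
→ Q = 1200·(176.0 − 42)/(42 − 1.300) = 3951 L/s.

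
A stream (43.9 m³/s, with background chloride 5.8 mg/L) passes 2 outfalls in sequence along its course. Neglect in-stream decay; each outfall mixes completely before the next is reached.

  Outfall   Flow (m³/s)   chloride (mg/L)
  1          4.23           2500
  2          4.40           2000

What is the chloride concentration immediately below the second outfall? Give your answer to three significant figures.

374 mg/L

After outfall 1: Q = 43.90 + 4.230 = 48.13 m³/s; C = (43.90·5.800 + 4.230·2500)/48.13 = 225.0 mg/L.
After outfall 2: Q = 48.13 + 4.400 = 52.53 m³/s; C = (48.13·225.0 + 4.400·2000)/52.53 = 373.7 mg/L.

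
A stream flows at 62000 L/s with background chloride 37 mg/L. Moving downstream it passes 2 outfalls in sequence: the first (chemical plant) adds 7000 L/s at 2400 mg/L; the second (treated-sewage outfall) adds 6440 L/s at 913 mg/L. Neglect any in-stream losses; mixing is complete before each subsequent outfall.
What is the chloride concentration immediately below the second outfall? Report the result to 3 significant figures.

After outfall 1: Q = 62000 + 7000 = 69000 L/s; C = (62000·37.00 + 7000·2400)/69000 = 276.7 mg/L.
After outfall 2: Q = 69000 + 6440 = 75440 L/s; C = (69000·276.7 + 6440·913.0)/75440 = 331.0 mg/L.

331 mg/L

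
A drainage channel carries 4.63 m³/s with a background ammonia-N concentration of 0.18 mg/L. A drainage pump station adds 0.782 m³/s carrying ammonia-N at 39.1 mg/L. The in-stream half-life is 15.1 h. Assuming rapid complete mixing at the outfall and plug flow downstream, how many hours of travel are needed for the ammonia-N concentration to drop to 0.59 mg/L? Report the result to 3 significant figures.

Flow-weighted average: C = (4.630·0.1800 + 0.7820·39.10) / 5.412 = 31.41/5.412 = 5.804 mg/L.
Half-life 15.1 h → k = ln 2 / 15.1 = 0.04590 h⁻¹ = 1.102 d⁻¹.
5.804·exp(−k·t) = 0.59 → t = ln(5.804/0.59)/k = 179300 s = 49.80 h.

49.8 h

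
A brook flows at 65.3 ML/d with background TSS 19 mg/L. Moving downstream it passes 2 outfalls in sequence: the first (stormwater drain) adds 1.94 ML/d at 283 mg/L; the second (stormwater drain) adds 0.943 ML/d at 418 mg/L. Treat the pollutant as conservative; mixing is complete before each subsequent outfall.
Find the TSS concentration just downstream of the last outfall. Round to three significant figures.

After outfall 1: Q = 65.30 + 1.940 = 67.24 ML/d; C = (65.30·19.00 + 1.940·283.0)/67.24 = 26.62 mg/L.
After outfall 2: Q = 67.24 + 0.9430 = 68.18 ML/d; C = (67.24·26.62 + 0.9430·418.0)/68.18 = 32.03 mg/L.

32.0 mg/L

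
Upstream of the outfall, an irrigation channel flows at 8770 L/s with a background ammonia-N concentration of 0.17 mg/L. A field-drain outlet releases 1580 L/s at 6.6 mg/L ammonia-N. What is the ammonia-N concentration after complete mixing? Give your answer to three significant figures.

Conservation of mass: C = (8770·0.1700 + 1580·6.600) / 10350 = 11920/10350 = 1.152 mg/L.

1.15 mg/L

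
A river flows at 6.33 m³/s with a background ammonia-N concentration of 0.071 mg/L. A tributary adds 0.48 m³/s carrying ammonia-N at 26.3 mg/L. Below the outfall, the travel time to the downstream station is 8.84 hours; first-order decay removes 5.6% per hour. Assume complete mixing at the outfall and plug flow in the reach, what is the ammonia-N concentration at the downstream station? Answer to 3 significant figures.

1.15 mg/L

Mixed concentration C = ΣQC/ΣQ = (6.330·0.07100 + 0.4800·26.30) / 6.810 = 13.07/6.810 = 1.920 mg/L.
5.6%/h lost → k = −ln(1 − 0.056) = 0.05763 h⁻¹.
After decay, C = 1.920 × e^(−kt) = 1.920 × 0.6008 = 1.153 mg/L.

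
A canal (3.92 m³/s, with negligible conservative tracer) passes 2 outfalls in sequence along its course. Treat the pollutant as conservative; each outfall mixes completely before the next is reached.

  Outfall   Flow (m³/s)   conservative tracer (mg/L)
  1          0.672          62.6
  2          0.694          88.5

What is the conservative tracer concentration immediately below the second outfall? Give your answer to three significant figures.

After outfall 1: Q = 3.920 + 0.6720 = 4.592 m³/s; C = (3.920·0 + 0.6720·62.60)/4.592 = 9.161 mg/L.
After outfall 2: Q = 4.592 + 0.6940 = 5.286 m³/s; C = (4.592·9.161 + 0.6940·88.50)/5.286 = 19.58 mg/L.

19.6 mg/L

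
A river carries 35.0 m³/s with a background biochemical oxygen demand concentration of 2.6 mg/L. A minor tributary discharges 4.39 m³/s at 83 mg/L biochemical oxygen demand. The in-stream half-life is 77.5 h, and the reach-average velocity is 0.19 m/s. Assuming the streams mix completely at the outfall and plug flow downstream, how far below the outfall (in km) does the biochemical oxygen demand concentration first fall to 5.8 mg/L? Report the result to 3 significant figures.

Flow-weighted average: C = (35.00·2.600 + 4.390·83.00) / 39.39 = 455.4/39.39 = 11.56 mg/L.
Half-life 77.5 h → k = ln 2 / 77.5 = 0.008944 h⁻¹ = 0.2147 d⁻¹.
Set 11.56·exp(−k·t) = 5.8 → t = ln(11.56/5.8)/k = 277600 s = 77.12 h.
Distance = v·t = 0.19·277600 = 52750 m = 52.75 km.

52.7 km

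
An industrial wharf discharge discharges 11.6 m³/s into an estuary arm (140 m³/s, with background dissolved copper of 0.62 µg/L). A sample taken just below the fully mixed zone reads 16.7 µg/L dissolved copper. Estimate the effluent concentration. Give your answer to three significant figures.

211 µg/L

Mass balance: 140.0·0.6200 + 11.60·Cₑ = 151.6·16.70
→ Cₑ = (151.6·16.70 − 140.0·0.6200) / 11.60 = 210.8 µg/L.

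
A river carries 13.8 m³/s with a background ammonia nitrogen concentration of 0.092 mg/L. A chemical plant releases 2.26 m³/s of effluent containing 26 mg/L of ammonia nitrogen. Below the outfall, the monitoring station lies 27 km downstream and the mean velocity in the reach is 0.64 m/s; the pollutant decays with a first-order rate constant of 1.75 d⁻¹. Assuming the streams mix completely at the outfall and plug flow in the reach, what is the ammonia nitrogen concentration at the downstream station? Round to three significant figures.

Conservation of mass: C = (13.80·0.09200 + 2.260·26.00) / 16.06 = 60.03/16.06 = 3.738 mg/L.
Travel time t = 27·1000 / 0.64 = 42190 s = 11.72 h.
Decay over the reach: 3.738·exp(−kt) = 3.738·0.4255 = 1.590 mg/L.

1.59 mg/L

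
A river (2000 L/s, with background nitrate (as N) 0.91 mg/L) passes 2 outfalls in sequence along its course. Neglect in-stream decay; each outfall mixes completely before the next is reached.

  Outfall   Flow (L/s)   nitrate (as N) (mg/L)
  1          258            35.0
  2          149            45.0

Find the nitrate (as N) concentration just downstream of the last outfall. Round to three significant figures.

7.29 mg/L

After outfall 1: Q = 2000 + 258.0 = 2258 L/s; C = (2000·0.9100 + 258.0·35.00)/2258 = 4.805 mg/L.
After outfall 2: Q = 2258 + 149.0 = 2407 L/s; C = (2258·4.805 + 149.0·45.00)/2407 = 7.293 mg/L.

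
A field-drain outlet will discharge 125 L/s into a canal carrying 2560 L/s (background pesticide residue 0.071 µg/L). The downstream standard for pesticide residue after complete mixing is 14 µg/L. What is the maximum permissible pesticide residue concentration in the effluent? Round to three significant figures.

299 µg/L

At the limit, (Qr·Cr + Qe·Cₑ)/(Qr + Qe) = 14:
Cₑ = (2685·14 − 2560·0.07100) / 125.0 = 299.3 µg/L.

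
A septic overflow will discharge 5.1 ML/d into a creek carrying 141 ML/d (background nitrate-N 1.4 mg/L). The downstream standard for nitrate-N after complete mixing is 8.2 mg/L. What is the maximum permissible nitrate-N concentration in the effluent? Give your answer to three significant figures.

196 mg/L

At the limit, (Qr·Cr + Qe·Cₑ)/(Qr + Qe) = 8.2:
Cₑ = (146.1·8.2 − 141.0·1.400) / 5.100 = 196.2 mg/L.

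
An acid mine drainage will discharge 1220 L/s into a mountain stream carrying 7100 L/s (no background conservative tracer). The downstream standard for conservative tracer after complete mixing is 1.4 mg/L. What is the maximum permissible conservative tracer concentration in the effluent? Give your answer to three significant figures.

At the limit, (Qr·Cr + Qe·Cₑ)/(Qr + Qe) = 1.4:
Cₑ = (8320·1.4 − 7100·0) / 1220 = 9.548 mg/L.

9.55 mg/L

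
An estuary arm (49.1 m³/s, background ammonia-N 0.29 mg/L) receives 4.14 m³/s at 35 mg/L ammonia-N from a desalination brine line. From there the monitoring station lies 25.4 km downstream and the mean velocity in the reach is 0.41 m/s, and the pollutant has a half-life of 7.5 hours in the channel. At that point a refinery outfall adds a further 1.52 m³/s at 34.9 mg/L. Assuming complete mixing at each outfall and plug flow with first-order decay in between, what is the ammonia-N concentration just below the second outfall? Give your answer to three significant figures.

1.56 mg/L

Flow-weighted average: C = (49.10·0.2900 + 4.140·35.00) / 53.24 = 159.1/53.24 = 2.989 mg/L; combined flow 53.24 m³/s.
Travel time t = 25.4·1000 / 0.41 = 61950 s = 17.21 h.
Half-life 7.5 h → k = ln 2 / 7.5 = 0.09242 h⁻¹ = 2.218 d⁻¹.
First-order decay: C = 2.989·exp(−k·t) = 2.989·0.2038 = 0.6093 mg/L.
Second outfall: C = (53.24·0.6093 + 1.520·34.90)/54.76 = 1.561 mg/L.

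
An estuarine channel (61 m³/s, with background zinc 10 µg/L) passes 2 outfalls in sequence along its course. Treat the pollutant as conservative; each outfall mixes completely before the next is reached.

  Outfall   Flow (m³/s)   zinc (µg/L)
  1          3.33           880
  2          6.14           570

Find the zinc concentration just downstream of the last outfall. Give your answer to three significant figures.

99.9 µg/L

Below outfall 1: Q → 64.33 m³/s, C = (61.00·10.00 + 3.330·880.0)/64.33 = 55.03 µg/L.
Below outfall 2: Q → 70.47 m³/s, C = (64.33·55.03 + 6.140·570.0)/70.47 = 99.90 µg/L.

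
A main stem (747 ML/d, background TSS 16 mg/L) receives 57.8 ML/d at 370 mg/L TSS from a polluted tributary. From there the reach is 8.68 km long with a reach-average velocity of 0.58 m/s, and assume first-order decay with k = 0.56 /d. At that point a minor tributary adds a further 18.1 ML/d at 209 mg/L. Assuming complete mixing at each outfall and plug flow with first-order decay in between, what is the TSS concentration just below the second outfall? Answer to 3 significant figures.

Flow-weighted average: C = (747.0·16.00 + 57.80·370.0) / 804.8 = 33340/804.8 = 41.42 mg/L; combined flow 804.8 ML/d.
Travel time t = 8.68·1000 / 0.58 = 14970 s = 4.157 h.
After decay, C = 41.42 × e^(−kt) = 41.42 × 0.9076 = 37.59 mg/L.
Second outfall: C = (804.8·37.59 + 18.10·209.0)/822.9 = 41.36 mg/L.

41.4 mg/L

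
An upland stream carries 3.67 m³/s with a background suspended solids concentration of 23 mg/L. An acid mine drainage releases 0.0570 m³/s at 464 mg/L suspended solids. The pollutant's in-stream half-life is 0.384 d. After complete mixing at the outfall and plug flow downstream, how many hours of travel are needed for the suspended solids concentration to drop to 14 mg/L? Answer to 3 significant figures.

10.0 h

Mixed concentration C = ΣQC/ΣQ = (3.670·23.00 + 0.05700·464.0) / 3.727 = 110.9/3.727 = 29.74 mg/L.
Half-life 0.384 d → k = ln 2 / 0.384 = 1.805 d⁻¹.
29.74·exp(−k·t) = 14 → t = ln(29.74/14)/k = 36070 s = 10.02 h.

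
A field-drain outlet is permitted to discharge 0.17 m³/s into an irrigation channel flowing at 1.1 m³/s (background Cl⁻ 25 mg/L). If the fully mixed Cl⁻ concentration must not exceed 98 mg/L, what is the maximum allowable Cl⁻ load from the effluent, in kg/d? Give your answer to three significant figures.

Mass balance at the limit: 1.100·25.00 + 0.1700·Cₑ = 1.270·98 → Cₑ = 570.4 mg/L.
Load = 0.1700 m³/s × 570.4 g/m³ × 86 400 s/d = 8377 kg/d.

8380 kg/d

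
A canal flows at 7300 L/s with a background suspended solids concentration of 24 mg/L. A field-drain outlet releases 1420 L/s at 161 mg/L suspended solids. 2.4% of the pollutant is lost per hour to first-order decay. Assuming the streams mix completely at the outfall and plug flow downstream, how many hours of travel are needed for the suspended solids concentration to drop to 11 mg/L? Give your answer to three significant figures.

Mixed concentration C = ΣQC/ΣQ = (7300·24.00 + 1420·161.0) / 8720 = 403800/8720 = 46.31 mg/L.
2.4%/h lost → k = −ln(1 − 0.024) = 0.02429 h⁻¹.
46.31·exp(−k·t) = 11 → t = ln(46.31/11)/k = 213000 s = 59.17 h.

59.2 h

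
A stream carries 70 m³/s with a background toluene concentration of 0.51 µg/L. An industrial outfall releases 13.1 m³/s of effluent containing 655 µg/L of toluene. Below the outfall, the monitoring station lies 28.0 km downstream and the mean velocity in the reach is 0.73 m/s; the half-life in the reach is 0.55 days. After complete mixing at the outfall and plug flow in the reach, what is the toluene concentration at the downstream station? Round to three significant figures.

Conservation of mass: C = (70.00·0.5100 + 13.10·655.0) / 83.10 = 8616/83.10 = 103.7 µg/L.
Travel time t = 28.0·1000 / 0.73 = 38360 s = 10.65 h.
Half-life 0.55 d → k = ln 2 / 0.55 = 1.260 d⁻¹.
Applying C = C₀e^(−kt): 103.7 × 0.5715 = 59.26 µg/L.

59.3 µg/L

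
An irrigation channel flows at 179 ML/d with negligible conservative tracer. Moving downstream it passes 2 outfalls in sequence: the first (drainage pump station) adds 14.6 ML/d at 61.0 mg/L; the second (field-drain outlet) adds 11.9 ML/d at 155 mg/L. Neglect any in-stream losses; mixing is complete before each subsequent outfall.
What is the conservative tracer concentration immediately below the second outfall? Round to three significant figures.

After outfall 1: Q = 179.0 + 14.60 = 193.6 ML/d; C = (179.0·0 + 14.60·61.00)/193.6 = 4.600 mg/L.
After outfall 2: Q = 193.6 + 11.90 = 205.5 ML/d; C = (193.6·4.600 + 11.90·155.0)/205.5 = 13.31 mg/L.

13.3 mg/L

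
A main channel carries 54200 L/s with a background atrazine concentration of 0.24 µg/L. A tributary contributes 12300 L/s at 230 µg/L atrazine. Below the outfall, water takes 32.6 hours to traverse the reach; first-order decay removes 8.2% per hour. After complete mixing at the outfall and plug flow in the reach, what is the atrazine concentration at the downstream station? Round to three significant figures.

After mixing, C = (54200·0.2400 + 12300·230.0) / 66500 = 2842000/66500 = 42.74 µg/L.
8.2%/h lost → k = −ln(1 − 0.082) = 0.08556 h⁻¹.
After decay, C = 42.74 × e^(−kt) = 42.74 × 0.06147 = 2.627 µg/L.

2.63 µg/L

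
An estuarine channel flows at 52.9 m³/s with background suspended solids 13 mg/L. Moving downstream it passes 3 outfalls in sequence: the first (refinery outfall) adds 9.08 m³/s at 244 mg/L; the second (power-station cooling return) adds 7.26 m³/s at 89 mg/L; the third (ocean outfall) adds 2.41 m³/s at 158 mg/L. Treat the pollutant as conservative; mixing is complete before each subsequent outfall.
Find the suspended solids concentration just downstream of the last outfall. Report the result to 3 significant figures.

54.9 mg/L

Below outfall 1: Q → 61.98 m³/s, C = (52.90·13.00 + 9.080·244.0)/61.98 = 46.84 mg/L.
Below outfall 2: Q → 69.24 m³/s, C = (61.98·46.84 + 7.260·89.00)/69.24 = 51.26 mg/L.
Below outfall 3: Q → 71.65 m³/s, C = (69.24·51.26 + 2.410·158.0)/71.65 = 54.85 mg/L.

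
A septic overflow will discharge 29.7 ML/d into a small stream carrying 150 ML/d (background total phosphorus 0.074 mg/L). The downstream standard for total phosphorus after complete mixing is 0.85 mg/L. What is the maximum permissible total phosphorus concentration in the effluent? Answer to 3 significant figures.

4.77 mg/L

At the limit, (Qr·Cr + Qe·Cₑ)/(Qr + Qe) = 0.85:
Cₑ = (179.7·0.85 − 150.0·0.07400) / 29.70 = 4.769 mg/L.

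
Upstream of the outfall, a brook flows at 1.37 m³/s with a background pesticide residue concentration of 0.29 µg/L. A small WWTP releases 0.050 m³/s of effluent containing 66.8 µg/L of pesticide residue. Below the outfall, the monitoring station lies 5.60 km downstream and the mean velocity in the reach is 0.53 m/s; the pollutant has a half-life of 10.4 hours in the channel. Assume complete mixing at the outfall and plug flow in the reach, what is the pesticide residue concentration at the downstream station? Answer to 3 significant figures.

2.16 µg/L

Flow-weighted average: C = (1.370·0.2900 + 0.05000·66.80) / 1.420 = 3.737/1.420 = 2.632 µg/L.
Travel time t = 5.60·1000 / 0.53 = 10570 s = 2.935 h.
Half-life 10.4 h → k = ln 2 / 10.4 = 0.06665 h⁻¹ = 1.600 d⁻¹.
Decay over the reach: 2.632·exp(−kt) = 2.632·0.8223 = 2.164 µg/L.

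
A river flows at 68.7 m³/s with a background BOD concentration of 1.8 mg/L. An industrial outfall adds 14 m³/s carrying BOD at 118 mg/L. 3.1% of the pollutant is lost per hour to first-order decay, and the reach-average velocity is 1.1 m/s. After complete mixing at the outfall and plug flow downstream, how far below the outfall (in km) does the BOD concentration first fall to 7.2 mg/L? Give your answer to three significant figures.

Conservation of mass: C = (68.70·1.800 + 14.00·118.0) / 82.70 = 1776/82.70 = 21.47 mg/L.
3.1%/h lost → k = −ln(1 − 0.031) = 0.03149 h⁻¹.
Set 21.47·exp(−k·t) = 7.2 → t = ln(21.47/7.2)/k = 124900 s = 34.70 h.
Distance = v·t = 1.1·124900 = 137400 m = 137.4 km.

137 km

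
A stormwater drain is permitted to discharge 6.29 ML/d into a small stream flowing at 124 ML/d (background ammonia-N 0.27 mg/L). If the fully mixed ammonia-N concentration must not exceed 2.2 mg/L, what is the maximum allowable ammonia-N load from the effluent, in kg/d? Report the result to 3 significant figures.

253 kg/d

Mass balance at the limit: 124.0·0.2700 + 6.290·Cₑ = 130.3·2.2 → Cₑ = 40.25 mg/L.
6.290 ML/d = 0.07280 m³/s. Load = 0.07280 m³/s × 40.25 g/m³ × 86 400 s/d = 253.2 kg/d.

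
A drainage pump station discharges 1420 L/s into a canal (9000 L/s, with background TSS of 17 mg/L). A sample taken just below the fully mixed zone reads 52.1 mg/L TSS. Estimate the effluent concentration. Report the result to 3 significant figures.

275 mg/L

Mass balance: 9000·17.00 + 1420·Cₑ = 10420·52.10
→ Cₑ = (10420·52.10 − 9000·17.00) / 1420 = 274.6 mg/L.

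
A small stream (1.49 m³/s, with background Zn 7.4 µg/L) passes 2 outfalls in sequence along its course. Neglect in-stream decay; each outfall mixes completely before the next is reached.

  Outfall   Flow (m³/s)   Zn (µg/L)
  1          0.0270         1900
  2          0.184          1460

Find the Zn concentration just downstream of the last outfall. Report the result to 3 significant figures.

195 µg/L

After outfall 1: Q = 1.490 + 0.02700 = 1.517 m³/s; C = (1.490·7.400 + 0.02700·1900)/1.517 = 41.09 µg/L.
After outfall 2: Q = 1.517 + 0.1840 = 1.701 m³/s; C = (1.517·41.09 + 0.1840·1460)/1.701 = 194.6 µg/L.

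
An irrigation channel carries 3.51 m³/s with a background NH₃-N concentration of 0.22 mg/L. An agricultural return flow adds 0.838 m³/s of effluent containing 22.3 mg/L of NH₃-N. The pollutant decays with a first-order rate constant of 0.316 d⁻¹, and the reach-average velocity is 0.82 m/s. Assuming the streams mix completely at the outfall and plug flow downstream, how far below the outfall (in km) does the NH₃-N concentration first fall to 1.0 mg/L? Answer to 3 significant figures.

336 km

Flow-weighted average: C = (3.510·0.2200 + 0.8380·22.30) / 4.348 = 19.46/4.348 = 4.476 mg/L.
Set 4.476·exp(−k·t) = 1.0 → t = ln(4.476/1.0)/k = 409800 s = 113.8 h.
Distance = v·t = 0.82·409800 = 336000 m = 336.0 km.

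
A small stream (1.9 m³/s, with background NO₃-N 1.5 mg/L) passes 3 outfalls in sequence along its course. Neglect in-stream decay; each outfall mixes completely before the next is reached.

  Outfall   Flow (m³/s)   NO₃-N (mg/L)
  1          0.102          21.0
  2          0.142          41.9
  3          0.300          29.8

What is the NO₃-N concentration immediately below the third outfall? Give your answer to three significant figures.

Below outfall 1: Q → 2.002 m³/s, C = (1.900·1.500 + 0.1020·21.00)/2.002 = 2.494 mg/L.
Below outfall 2: Q → 2.144 m³/s, C = (2.002·2.494 + 0.1420·41.90)/2.144 = 5.103 mg/L.
Below outfall 3: Q → 2.444 m³/s, C = (2.144·5.103 + 0.3000·29.80)/2.444 = 8.135 mg/L.

8.13 mg/L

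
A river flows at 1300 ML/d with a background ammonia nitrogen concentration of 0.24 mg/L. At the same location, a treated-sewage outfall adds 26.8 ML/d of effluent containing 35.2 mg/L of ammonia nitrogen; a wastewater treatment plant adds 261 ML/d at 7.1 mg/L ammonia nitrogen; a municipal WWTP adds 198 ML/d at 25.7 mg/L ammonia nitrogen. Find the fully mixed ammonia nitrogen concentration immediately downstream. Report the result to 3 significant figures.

After mixing, C = (1300·0.2400 + 26.80·35.20 + 261.0·7.100 + 198.0·25.70) / 1786 = 8197/1786 = 4.590 mg/L.

4.59 mg/L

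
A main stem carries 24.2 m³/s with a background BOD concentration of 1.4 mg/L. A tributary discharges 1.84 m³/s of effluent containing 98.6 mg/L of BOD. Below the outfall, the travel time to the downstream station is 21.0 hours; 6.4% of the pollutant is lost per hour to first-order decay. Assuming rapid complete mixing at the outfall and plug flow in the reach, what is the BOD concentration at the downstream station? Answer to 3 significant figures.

Flow-weighted average: C = (24.20·1.400 + 1.840·98.60) / 26.04 = 215.3/26.04 = 8.268 mg/L.
6.4%/h lost → k = −ln(1 − 0.064) = 0.06614 h⁻¹.
Decay over the reach: 8.268·exp(−kt) = 8.268·0.2493 = 2.062 mg/L.

2.06 mg/L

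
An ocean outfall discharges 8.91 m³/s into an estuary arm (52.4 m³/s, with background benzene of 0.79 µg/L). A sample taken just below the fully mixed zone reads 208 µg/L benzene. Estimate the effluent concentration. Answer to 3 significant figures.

1430 µg/L

Mass balance: 52.40·0.7900 + 8.910·Cₑ = 61.31·208.0
→ Cₑ = (61.31·208.0 − 52.40·0.7900) / 8.910 = 1427 µg/L.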